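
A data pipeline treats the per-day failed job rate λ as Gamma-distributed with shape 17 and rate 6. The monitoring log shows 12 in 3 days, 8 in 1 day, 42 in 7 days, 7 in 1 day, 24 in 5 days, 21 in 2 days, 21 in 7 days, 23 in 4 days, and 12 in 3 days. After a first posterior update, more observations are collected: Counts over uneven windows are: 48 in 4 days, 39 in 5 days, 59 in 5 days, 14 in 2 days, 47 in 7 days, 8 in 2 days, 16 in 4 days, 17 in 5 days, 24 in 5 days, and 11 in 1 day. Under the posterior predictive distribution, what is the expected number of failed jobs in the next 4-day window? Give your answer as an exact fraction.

Total count: 12 + 8 + 42 + 7 + 24 + 21 + 21 + 23 + 12 = 170.
Total exposure: 3 + 1 + 7 + 1 + 5 + 2 + 7 + 4 + 3 = 33 days.
After the first batch: Gamma(17 + 170, 6 + 33) = Gamma(187, 39).
Total count: 48 + 39 + 59 + 14 + 47 + 8 + 16 + 17 + 24 + 11 = 283.
Total exposure: 4 + 5 + 5 + 2 + 7 + 2 + 4 + 5 + 5 + 1 = 40 days.
After the second batch: Gamma(187 + 283, 39 + 40) = Gamma(470, 79).
Predictive mean over a 4-day window = T·E[λ|data] = 4·470/79 = 1880/79.

1880/79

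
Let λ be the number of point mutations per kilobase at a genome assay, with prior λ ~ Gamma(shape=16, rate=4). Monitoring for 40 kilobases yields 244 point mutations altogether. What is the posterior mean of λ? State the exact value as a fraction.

Total count 244 over total exposure 40 kilobases.
Gamma(α, β) with Poisson data over total exposure Σt gives posterior Gamma(α+Σx, β+Σt) = Gamma(260, 44).
Posterior mean = α'/β' = 260/44 = 65/11.

65/11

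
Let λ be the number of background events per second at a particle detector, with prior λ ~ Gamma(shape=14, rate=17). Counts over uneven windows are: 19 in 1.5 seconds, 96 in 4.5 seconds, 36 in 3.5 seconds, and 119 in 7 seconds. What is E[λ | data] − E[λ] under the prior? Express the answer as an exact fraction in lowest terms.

Total count: 19 + 96 + 36 + 119 = 270.
Total exposure: 1.5 + 4.5 + 3.5 + 7 = 16.5 seconds.
Gamma(α, β) with Poisson data over total exposure Σt gives posterior Gamma(α+Σx, β+Σt) = Gamma(284, 67/2).
Posterior mean = 284/(67/2) = 568/67; prior mean = 14/17 = 14/17. Difference = 568/67 − 14/17 = 8718/1139.

8718/1139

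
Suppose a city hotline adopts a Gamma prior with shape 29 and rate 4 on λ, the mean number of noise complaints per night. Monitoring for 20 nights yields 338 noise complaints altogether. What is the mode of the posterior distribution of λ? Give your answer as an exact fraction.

Total count 338 over total exposure 20 nights.
Conjugate update: add total count to the shape and total exposure to the rate, giving Gamma(367, 24).
Posterior mode = (α'−1)/β' = 366/24 = 61/4.

61/4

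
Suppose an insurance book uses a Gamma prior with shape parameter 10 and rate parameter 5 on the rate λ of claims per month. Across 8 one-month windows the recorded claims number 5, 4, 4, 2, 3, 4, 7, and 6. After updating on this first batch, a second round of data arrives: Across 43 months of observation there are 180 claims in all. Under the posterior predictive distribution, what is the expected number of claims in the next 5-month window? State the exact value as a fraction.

Total count: 5 + 4 + 4 + 2 + 3 + 4 + 7 + 6 = 35.
Total exposure: 8 months.
After the first batch: Gamma(10 + 35, 5 + 8) = Gamma(45, 13).
Total count 180 over total exposure 43 months.
After the second batch: Gamma(45 + 180, 13 + 43) = Gamma(225, 56).
Predictive mean over a 5-month window = T·E[λ|data] = 5·225/56 = 1125/56.

1125/56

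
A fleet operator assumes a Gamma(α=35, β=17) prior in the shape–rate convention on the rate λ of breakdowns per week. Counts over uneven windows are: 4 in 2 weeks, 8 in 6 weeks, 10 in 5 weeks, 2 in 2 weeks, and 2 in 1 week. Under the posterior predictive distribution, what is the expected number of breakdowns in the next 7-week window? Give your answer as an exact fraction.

427/33

Total count: 4 + 8 + 10 + 2 + 2 = 26.
Total exposure: 2 + 6 + 5 + 2 + 1 = 16 weeks.
By Gamma–Poisson conjugacy, the posterior is Gamma(α + Σx, β + Σt) = Gamma(35 + 26, 17 + 16) = Gamma(61, 33).
Predictive mean over a 7-week window = T·E[λ|data] = 7·61/33 = 427/33.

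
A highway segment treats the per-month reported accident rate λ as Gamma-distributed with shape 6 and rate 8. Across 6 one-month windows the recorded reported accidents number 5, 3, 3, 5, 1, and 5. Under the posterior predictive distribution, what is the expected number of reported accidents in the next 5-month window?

Total count: 5 + 3 + 3 + 5 + 1 + 5 = 22.
Total exposure: 6 months.
Posterior: α' = 6 + 22 = 28, β' = 8 + 6 = 14.
Predictive mean over a 5-month window = T·E[λ|data] = 5·28/14 = 10.

10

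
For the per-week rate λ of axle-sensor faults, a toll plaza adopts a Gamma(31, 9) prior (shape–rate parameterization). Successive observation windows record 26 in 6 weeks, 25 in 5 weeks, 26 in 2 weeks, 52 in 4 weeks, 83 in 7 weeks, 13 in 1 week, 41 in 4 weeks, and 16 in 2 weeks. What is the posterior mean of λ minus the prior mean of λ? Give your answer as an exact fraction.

Total count: 26 + 25 + 26 + 52 + 83 + 13 + 41 + 16 = 282.
Total exposure: 6 + 5 + 2 + 4 + 7 + 1 + 4 + 2 = 31 weeks.
Posterior: α' = 31 + 282 = 313, β' = 9 + 31 = 40.
Posterior mean = 313/40 = 313/40; prior mean = 31/9 = 31/9. Difference = 313/40 − 31/9 = 1577/360.

1577/360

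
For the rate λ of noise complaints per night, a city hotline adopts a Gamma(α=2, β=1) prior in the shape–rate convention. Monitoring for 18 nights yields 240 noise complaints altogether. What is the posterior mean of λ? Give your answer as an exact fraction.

Total count 240 over total exposure 18 nights.
The Gamma prior is conjugate for the Poisson rate, so λ | data ~ Gamma(2+240, 1+18) = Gamma(242, 19).
Posterior mean = α'/β' = 242/19.

242/19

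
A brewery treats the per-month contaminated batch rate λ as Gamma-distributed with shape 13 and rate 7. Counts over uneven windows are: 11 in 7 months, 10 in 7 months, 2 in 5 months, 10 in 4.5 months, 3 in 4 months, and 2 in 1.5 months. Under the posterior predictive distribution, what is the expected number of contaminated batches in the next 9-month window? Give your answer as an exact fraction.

Total count: 11 + 10 + 2 + 10 + 3 + 2 = 38.
Total exposure: 7 + 7 + 5 + 4.5 + 4 + 1.5 = 29 months.
By Gamma–Poisson conjugacy, the posterior is Gamma(α + Σx, β + Σt) = Gamma(13 + 38, 7 + 29) = Gamma(51, 36).
Predictive mean over a 9-month window = T·E[λ|data] = 9·51/36 = 51/4.

51/4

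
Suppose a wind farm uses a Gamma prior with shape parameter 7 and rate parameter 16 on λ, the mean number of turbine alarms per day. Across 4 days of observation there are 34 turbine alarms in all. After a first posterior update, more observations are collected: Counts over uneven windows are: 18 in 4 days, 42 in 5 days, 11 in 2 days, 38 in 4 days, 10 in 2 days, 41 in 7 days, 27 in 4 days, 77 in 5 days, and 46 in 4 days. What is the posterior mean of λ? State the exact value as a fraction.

Total count 34 over total exposure 4 days.
After the first batch: Gamma(7 + 34, 16 + 4) = Gamma(41, 20).
Total count: 18 + 42 + 11 + 38 + 10 + 41 + 27 + 77 + 46 = 310.
Total exposure: 4 + 5 + 2 + 4 + 2 + 7 + 4 + 5 + 4 = 37 days.
After the second batch: Gamma(41 + 310, 20 + 37) = Gamma(351, 57).
Posterior mean = α'/β' = 351/57 = 117/19.

117/19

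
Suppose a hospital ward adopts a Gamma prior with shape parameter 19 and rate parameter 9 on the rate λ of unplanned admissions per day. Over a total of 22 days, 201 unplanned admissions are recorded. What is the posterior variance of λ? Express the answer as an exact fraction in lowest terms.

Total count 201 over total exposure 22 days.
Posterior: α' = 19 + 201 = 220, β' = 9 + 22 = 31.
Posterior variance = α'/β'² = 220/961.

220/961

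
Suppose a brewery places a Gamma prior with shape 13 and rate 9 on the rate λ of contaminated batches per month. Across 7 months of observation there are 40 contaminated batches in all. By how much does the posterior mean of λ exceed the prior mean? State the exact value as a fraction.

269/144

Total count 40 over total exposure 7 months.
Gamma(α, β) with Poisson data over total exposure Σt gives posterior Gamma(α+Σx, β+Σt) = Gamma(53, 16).
Posterior mean = 53/16 = 53/16; prior mean = 13/9 = 13/9. Difference = 53/16 − 13/9 = 269/144.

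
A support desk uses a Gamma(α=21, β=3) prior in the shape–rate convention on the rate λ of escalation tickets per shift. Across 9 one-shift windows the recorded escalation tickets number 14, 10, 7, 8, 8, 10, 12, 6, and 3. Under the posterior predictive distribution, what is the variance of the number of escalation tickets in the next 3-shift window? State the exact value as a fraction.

495/16

Total count: 14 + 10 + 7 + 8 + 8 + 10 + 12 + 6 + 3 = 78.
Total exposure: 9 shifts.
Conjugate update: add total count to the shape and total exposure to the rate, giving Gamma(99, 12).
The posterior predictive for a window of length T is Negative Binomial with variance T·α'·(β'+T)/β'² = 3·99·15/144 = 495/16.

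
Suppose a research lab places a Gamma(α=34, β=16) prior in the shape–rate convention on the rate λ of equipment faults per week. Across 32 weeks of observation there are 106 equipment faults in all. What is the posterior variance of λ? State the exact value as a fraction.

Total count 106 over total exposure 32 weeks.
Conjugate update: add total count to the shape and total exposure to the rate, giving Gamma(140, 48).
Posterior variance = α'/β'² = 140/2304 = 35/576.

35/576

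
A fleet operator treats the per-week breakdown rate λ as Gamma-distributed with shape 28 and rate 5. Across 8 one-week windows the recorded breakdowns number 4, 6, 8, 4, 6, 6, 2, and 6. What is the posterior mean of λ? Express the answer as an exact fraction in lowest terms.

Total count: 4 + 6 + 8 + 4 + 6 + 6 + 2 + 6 = 42.
Total exposure: 8 weeks.
Gamma(α, β) with Poisson data over total exposure Σt gives posterior Gamma(α+Σx, β+Σt) = Gamma(70, 13).
Posterior mean = α'/β' = 70/13.

70/13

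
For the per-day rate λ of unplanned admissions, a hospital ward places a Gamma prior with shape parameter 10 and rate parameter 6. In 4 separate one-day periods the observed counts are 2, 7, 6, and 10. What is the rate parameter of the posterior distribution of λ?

Total count: 2 + 7 + 6 + 10 = 25.
Total exposure: 4 days.
Conjugate update: add total count to the shape and total exposure to the rate, giving Gamma(35, 10).

10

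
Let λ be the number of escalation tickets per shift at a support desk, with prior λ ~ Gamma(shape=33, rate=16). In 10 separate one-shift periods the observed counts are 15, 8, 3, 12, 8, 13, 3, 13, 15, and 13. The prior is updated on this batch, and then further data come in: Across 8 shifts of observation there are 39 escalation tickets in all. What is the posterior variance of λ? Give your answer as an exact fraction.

Total count: 15 + 8 + 3 + 12 + 8 + 13 + 3 + 13 + 15 + 13 = 103.
Total exposure: 10 shifts.
After the first batch: Gamma(33 + 103, 16 + 10) = Gamma(136, 26).
Total count 39 over total exposure 8 shifts.
After the second batch: Gamma(136 + 39, 26 + 8) = Gamma(175, 34).
Posterior variance = α'/β'² = 175/1156.

175/1156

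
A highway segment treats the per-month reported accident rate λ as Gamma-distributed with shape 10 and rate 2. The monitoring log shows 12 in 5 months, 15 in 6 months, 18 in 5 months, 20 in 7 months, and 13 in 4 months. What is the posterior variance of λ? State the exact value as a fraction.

88/841

Total count: 12 + 15 + 18 + 20 + 13 = 78.
Total exposure: 5 + 6 + 5 + 7 + 4 = 27 months.
The Gamma prior is conjugate for the Poisson rate, so λ | data ~ Gamma(10+78, 2+27) = Gamma(88, 29).
Posterior variance = α'/β'² = 88/841.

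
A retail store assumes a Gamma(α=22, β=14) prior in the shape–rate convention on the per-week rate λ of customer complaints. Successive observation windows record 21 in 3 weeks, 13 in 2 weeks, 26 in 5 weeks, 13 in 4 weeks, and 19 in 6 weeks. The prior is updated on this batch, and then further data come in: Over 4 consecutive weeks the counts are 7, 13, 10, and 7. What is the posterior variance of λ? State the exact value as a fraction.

151/1444

Total count: 21 + 13 + 26 + 13 + 19 = 92.
Total exposure: 3 + 2 + 5 + 4 + 6 = 20 weeks.
After the first batch: Gamma(22 + 92, 14 + 20) = Gamma(114, 34).
Total count: 7 + 13 + 10 + 7 = 37.
Total exposure: 4 weeks.
After the second batch: Gamma(114 + 37, 34 + 4) = Gamma(151, 38).
Posterior variance = α'/β'² = 151/1444.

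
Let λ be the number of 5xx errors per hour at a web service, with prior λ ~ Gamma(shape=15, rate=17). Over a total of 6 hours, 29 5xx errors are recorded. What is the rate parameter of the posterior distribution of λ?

23

Total count 29 over total exposure 6 hours.
Gamma(α, β) with Poisson data over total exposure Σt gives posterior Gamma(α+Σx, β+Σt) = Gamma(44, 23).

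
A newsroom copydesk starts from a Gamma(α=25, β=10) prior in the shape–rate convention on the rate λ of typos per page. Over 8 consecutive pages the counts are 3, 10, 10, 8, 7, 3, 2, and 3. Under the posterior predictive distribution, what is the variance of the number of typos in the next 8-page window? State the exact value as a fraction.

3692/81

Total count: 3 + 10 + 10 + 8 + 7 + 3 + 2 + 3 = 46.
Total exposure: 8 pages.
Conjugate update: add total count to the shape and total exposure to the rate, giving Gamma(71, 18).
The posterior predictive for a window of length T is Negative Binomial with variance T·α'·(β'+T)/β'² = 8·71·26/324 = 3692/81.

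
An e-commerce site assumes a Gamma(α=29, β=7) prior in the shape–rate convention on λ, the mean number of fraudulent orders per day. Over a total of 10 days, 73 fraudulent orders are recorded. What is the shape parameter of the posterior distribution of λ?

Total count 73 over total exposure 10 days.
By Gamma–Poisson conjugacy, the posterior is Gamma(α + Σx, β + Σt) = Gamma(29 + 73, 7 + 10) = Gamma(102, 17).

102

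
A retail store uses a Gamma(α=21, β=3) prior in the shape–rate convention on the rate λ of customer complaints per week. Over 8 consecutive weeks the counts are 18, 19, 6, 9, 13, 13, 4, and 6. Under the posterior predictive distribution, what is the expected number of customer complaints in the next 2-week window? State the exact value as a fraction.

218/11

Total count: 18 + 19 + 6 + 9 + 13 + 13 + 4 + 6 = 88.
Total exposure: 8 weeks.
Posterior: α' = 21 + 88 = 109, β' = 3 + 8 = 11.
Predictive mean over a 2-week window = T·E[λ|data] = 2·109/11 = 218/11.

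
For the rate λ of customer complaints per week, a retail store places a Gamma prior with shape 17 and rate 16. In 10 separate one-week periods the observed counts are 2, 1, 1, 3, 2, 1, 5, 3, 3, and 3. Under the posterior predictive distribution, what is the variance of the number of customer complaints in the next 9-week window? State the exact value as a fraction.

Total count: 2 + 1 + 1 + 3 + 2 + 1 + 5 + 3 + 3 + 3 = 24.
Total exposure: 10 weeks.
The Gamma prior is conjugate for the Poisson rate, so λ | data ~ Gamma(17+24, 16+10) = Gamma(41, 26).
The posterior predictive for a window of length T is Negative Binomial with variance T·α'·(β'+T)/β'² = 9·41·35/676 = 12915/676.

12915/676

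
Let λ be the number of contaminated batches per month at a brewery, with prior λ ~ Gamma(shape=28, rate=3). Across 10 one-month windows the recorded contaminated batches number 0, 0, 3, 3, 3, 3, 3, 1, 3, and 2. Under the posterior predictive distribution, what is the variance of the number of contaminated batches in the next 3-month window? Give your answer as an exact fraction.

2352/169

Total count: 0 + 0 + 3 + 3 + 3 + 3 + 3 + 1 + 3 + 2 = 21.
Total exposure: 10 months.
By Gamma–Poisson conjugacy, the posterior is Gamma(α + Σx, β + Σt) = Gamma(28 + 21, 3 + 10) = Gamma(49, 13).
The posterior predictive for a window of length T is Negative Binomial with variance T·α'·(β'+T)/β'² = 3·49·16/169 = 2352/169.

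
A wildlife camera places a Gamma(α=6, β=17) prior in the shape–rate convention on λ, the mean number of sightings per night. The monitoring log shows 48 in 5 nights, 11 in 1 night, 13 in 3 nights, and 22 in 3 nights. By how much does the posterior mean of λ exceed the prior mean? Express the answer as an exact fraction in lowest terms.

Total count: 48 + 11 + 13 + 22 = 94.
Total exposure: 5 + 1 + 3 + 3 = 12 nights.
The Gamma prior is conjugate for the Poisson rate, so λ | data ~ Gamma(6+94, 17+12) = Gamma(100, 29).
Posterior mean = 100/29 = 100/29; prior mean = 6/17 = 6/17. Difference = 100/29 − 6/17 = 1526/493.

1526/493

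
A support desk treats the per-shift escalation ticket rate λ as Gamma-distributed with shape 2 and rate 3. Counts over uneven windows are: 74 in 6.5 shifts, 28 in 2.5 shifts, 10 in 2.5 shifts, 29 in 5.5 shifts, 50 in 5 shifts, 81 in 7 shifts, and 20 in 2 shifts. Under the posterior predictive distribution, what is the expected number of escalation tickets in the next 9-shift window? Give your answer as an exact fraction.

1323/17

Total count: 74 + 28 + 10 + 29 + 50 + 81 + 20 = 292.
Total exposure: 6.5 + 2.5 + 2.5 + 5.5 + 5 + 7 + 2 = 31 shifts.
The Gamma prior is conjugate for the Poisson rate, so λ | data ~ Gamma(2+292, 3+31) = Gamma(294, 34).
Predictive mean over a 9-shift window = T·E[λ|data] = 9·294/34 = 1323/17.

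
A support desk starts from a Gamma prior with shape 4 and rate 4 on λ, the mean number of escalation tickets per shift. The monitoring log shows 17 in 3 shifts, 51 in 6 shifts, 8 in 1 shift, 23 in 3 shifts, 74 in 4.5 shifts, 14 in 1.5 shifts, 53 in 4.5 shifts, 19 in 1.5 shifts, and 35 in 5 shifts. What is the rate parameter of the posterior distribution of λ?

34

Total count: 17 + 51 + 8 + 23 + 74 + 14 + 53 + 19 + 35 = 294.
Total exposure: 3 + 6 + 1 + 3 + 4.5 + 1.5 + 4.5 + 1.5 + 5 = 30 shifts.
Gamma(α, β) with Poisson data over total exposure Σt gives posterior Gamma(α+Σx, β+Σt) = Gamma(298, 34).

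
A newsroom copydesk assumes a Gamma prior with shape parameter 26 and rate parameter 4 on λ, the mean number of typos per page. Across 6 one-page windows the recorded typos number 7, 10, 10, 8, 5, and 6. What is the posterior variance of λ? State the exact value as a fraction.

18/25

Total count: 7 + 10 + 10 + 8 + 5 + 6 = 46.
Total exposure: 6 pages.
The Gamma prior is conjugate for the Poisson rate, so λ | data ~ Gamma(26+46, 4+6) = Gamma(72, 10).
Posterior variance = α'/β'² = 72/100 = 18/25.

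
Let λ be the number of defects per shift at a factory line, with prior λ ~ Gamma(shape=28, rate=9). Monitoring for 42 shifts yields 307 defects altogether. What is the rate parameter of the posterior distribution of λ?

51

Total count 307 over total exposure 42 shifts.
Gamma(α, β) with Poisson data over total exposure Σt gives posterior Gamma(α+Σx, β+Σt) = Gamma(335, 51).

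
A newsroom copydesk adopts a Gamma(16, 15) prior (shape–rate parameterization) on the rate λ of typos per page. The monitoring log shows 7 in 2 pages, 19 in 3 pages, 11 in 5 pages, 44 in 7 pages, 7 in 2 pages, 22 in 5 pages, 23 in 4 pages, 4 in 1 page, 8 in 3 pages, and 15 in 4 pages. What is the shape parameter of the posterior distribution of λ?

Total count: 7 + 19 + 11 + 44 + 7 + 22 + 23 + 4 + 8 + 15 = 160.
Total exposure: 2 + 3 + 5 + 7 + 2 + 5 + 4 + 1 + 3 + 4 = 36 pages.
By Gamma–Poisson conjugacy, the posterior is Gamma(α + Σx, β + Σt) = Gamma(16 + 160, 15 + 36) = Gamma(176, 51).

176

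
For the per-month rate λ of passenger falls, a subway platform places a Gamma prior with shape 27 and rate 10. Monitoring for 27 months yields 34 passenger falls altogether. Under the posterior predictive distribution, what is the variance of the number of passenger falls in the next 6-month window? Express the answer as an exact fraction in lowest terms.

15738/1369

Total count 34 over total exposure 27 months.
Posterior: α' = 27 + 34 = 61, β' = 10 + 27 = 37.
The posterior predictive for a window of length T is Negative Binomial with variance T·α'·(β'+T)/β'² = 6·61·43/1369 = 15738/1369.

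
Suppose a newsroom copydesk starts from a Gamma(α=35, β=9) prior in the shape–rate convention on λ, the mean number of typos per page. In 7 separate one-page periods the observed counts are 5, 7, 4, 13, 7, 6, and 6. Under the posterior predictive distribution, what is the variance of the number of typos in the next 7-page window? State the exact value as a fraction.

Total count: 5 + 7 + 4 + 13 + 7 + 6 + 6 = 48.
Total exposure: 7 pages.
Posterior: α' = 35 + 48 = 83, β' = 9 + 7 = 16.
The posterior predictive for a window of length T is Negative Binomial with variance T·α'·(β'+T)/β'² = 7·83·23/256 = 13363/256.

13363/256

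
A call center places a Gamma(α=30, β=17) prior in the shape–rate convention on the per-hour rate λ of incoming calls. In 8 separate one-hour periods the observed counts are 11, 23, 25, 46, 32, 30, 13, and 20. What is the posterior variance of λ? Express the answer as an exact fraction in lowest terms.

Total count: 11 + 23 + 25 + 46 + 32 + 30 + 13 + 20 = 200.
Total exposure: 8 hours.
Conjugate update: add total count to the shape and total exposure to the rate, giving Gamma(230, 25).
Posterior variance = α'/β'² = 230/625 = 46/125.

46/125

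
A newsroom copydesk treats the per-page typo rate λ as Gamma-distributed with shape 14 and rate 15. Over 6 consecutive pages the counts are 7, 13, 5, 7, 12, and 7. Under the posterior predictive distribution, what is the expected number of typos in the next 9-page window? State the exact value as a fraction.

Total count: 7 + 13 + 5 + 7 + 12 + 7 = 51.
Total exposure: 6 pages.
Conjugate update: add total count to the shape and total exposure to the rate, giving Gamma(65, 21).
Predictive mean over a 9-page window = T·E[λ|data] = 9·65/21 = 195/7.

195/7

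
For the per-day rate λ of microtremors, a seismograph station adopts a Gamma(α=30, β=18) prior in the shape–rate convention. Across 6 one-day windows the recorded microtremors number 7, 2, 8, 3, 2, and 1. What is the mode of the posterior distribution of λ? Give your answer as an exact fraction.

Total count: 7 + 2 + 8 + 3 + 2 + 1 = 23.
Total exposure: 6 days.
By Gamma–Poisson conjugacy, the posterior is Gamma(α + Σx, β + Σt) = Gamma(30 + 23, 18 + 6) = Gamma(53, 24).
Posterior mode = (α'−1)/β' = 52/24 = 13/6.

13/6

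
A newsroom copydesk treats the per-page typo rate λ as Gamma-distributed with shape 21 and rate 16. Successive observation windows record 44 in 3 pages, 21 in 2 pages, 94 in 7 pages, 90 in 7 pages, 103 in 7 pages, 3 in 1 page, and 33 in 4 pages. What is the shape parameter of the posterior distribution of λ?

409

Total count: 44 + 21 + 94 + 90 + 103 + 3 + 33 = 388.
Total exposure: 3 + 2 + 7 + 7 + 7 + 1 + 4 = 31 pages.
The Gamma prior is conjugate for the Poisson rate, so λ | data ~ Gamma(21+388, 16+31) = Gamma(409, 47).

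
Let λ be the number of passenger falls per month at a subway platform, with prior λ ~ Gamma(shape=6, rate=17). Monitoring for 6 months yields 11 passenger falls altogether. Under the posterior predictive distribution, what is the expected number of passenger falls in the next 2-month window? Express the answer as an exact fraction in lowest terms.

34/23

Total count 11 over total exposure 6 months.
The Gamma prior is conjugate for the Poisson rate, so λ | data ~ Gamma(6+11, 17+6) = Gamma(17, 23).
Predictive mean over a 2-month window = T·E[λ|data] = 2·17/23 = 34/23.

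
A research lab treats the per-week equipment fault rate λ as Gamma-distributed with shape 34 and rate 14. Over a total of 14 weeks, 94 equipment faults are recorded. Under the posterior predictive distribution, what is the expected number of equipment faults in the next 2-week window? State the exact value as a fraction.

64/7

Total count 94 over total exposure 14 weeks.
Posterior: α' = 34 + 94 = 128, β' = 14 + 14 = 28.
Predictive mean over a 2-week window = T·E[λ|data] = 2·128/28 = 64/7.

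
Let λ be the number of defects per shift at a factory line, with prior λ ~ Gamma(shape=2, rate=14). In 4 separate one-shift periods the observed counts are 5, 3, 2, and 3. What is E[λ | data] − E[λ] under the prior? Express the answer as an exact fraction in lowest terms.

Total count: 5 + 3 + 2 + 3 = 13.
Total exposure: 4 shifts.
The Gamma prior is conjugate for the Poisson rate, so λ | data ~ Gamma(2+13, 14+4) = Gamma(15, 18).
Posterior mean = 15/18 = 5/6; prior mean = 2/14 = 1/7. Difference = 5/6 − 1/7 = 29/42.

29/42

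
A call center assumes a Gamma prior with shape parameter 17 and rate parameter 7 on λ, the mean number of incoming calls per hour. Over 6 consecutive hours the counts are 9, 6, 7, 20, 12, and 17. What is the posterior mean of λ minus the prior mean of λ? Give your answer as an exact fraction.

395/91

Total count: 9 + 6 + 7 + 20 + 12 + 17 = 71.
Total exposure: 6 hours.
By Gamma–Poisson conjugacy, the posterior is Gamma(α + Σx, β + Σt) = Gamma(17 + 71, 7 + 6) = Gamma(88, 13).
Posterior mean = 88/13 = 88/13; prior mean = 17/7 = 17/7. Difference = 88/13 − 17/7 = 395/91.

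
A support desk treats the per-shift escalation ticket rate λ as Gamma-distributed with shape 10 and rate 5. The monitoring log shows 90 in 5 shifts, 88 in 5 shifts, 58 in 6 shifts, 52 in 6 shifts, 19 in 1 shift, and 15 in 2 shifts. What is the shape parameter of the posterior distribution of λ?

332

Total count: 90 + 88 + 58 + 52 + 19 + 15 = 322.
Total exposure: 5 + 5 + 6 + 6 + 1 + 2 = 25 shifts.
Conjugate update: add total count to the shape and total exposure to the rate, giving Gamma(332, 30).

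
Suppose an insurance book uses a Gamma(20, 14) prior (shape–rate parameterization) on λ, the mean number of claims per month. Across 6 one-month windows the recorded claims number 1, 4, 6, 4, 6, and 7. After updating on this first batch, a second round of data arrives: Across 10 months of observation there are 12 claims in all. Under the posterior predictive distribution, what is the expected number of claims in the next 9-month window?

18

Total count: 1 + 4 + 6 + 4 + 6 + 7 = 28.
Total exposure: 6 months.
After the first batch: Gamma(20 + 28, 14 + 6) = Gamma(48, 20).
Total count 12 over total exposure 10 months.
After the second batch: Gamma(48 + 12, 20 + 10) = Gamma(60, 30).
Predictive mean over a 9-month window = T·E[λ|data] = 9·60/30 = 18.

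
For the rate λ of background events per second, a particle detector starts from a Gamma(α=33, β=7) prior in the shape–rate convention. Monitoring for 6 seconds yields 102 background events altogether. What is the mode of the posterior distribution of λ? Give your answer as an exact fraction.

134/13

Total count 102 over total exposure 6 seconds.
Conjugate update: add total count to the shape and total exposure to the rate, giving Gamma(135, 13).
Posterior mode = (α'−1)/β' = 134/13.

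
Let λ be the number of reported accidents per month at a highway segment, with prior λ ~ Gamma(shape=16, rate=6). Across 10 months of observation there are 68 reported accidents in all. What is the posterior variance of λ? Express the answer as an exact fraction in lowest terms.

Total count 68 over total exposure 10 months.
By Gamma–Poisson conjugacy, the posterior is Gamma(α + Σx, β + Σt) = Gamma(16 + 68, 6 + 10) = Gamma(84, 16).
Posterior variance = α'/β'² = 84/256 = 21/64.

21/64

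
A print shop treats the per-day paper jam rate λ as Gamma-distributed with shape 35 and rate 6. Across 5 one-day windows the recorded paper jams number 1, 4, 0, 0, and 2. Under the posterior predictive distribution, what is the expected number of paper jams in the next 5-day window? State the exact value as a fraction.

210/11

Total count: 1 + 4 + 0 + 0 + 2 = 7.
Total exposure: 5 days.
Posterior: α' = 35 + 7 = 42, β' = 6 + 5 = 11.
Predictive mean over a 5-day window = T·E[λ|data] = 5·42/11 = 210/11.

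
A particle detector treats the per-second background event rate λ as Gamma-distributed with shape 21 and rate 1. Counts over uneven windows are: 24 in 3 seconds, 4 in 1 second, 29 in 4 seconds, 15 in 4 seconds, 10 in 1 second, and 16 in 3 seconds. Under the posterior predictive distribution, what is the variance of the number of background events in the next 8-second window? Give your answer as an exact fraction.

1400/17

Total count: 24 + 4 + 29 + 15 + 10 + 16 = 98.
Total exposure: 3 + 1 + 4 + 4 + 1 + 3 = 16 seconds.
Conjugate update: add total count to the shape and total exposure to the rate, giving Gamma(119, 17).
The posterior predictive for a window of length T is Negative Binomial with variance T·α'·(β'+T)/β'² = 8·119·25/289 = 1400/17.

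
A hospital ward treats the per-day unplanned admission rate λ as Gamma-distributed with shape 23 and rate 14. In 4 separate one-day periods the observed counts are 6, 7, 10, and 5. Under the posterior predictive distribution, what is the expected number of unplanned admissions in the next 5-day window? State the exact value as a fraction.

85/6

Total count: 6 + 7 + 10 + 5 = 28.
Total exposure: 4 days.
Conjugate update: add total count to the shape and total exposure to the rate, giving Gamma(51, 18).
Predictive mean over a 5-day window = T·E[λ|data] = 5·51/18 = 85/6.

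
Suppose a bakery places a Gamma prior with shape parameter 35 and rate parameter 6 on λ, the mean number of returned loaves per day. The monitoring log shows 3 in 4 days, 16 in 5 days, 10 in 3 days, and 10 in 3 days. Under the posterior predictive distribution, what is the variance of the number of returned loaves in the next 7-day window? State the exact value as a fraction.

Total count: 3 + 16 + 10 + 10 = 39.
Total exposure: 4 + 5 + 3 + 3 = 15 days.
By Gamma–Poisson conjugacy, the posterior is Gamma(α + Σx, β + Σt) = Gamma(35 + 39, 6 + 15) = Gamma(74, 21).
The posterior predictive for a window of length T is Negative Binomial with variance T·α'·(β'+T)/β'² = 7·74·28/441 = 296/9.

296/9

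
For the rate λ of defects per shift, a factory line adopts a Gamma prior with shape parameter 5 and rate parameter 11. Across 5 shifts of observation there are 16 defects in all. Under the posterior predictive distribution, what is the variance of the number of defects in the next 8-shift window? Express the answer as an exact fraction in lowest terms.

63/4

Total count 16 over total exposure 5 shifts.
The Gamma prior is conjugate for the Poisson rate, so λ | data ~ Gamma(5+16, 11+5) = Gamma(21, 16).
The posterior predictive for a window of length T is Negative Binomial with variance T·α'·(β'+T)/β'² = 8·21·24/256 = 63/4.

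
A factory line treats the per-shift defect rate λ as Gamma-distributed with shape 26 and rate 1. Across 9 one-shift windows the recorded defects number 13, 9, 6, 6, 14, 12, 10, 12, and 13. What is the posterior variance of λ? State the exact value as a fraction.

Total count: 13 + 9 + 6 + 6 + 14 + 12 + 10 + 12 + 13 = 95.
Total exposure: 9 shifts.
By Gamma–Poisson conjugacy, the posterior is Gamma(α + Σx, β + Σt) = Gamma(26 + 95, 1 + 9) = Gamma(121, 10).
Posterior variance = α'/β'² = 121/100.

121/100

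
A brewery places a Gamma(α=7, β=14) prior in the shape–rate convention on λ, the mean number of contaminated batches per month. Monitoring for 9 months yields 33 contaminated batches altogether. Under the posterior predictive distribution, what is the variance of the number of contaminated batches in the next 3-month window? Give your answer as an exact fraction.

Total count 33 over total exposure 9 months.
Posterior: α' = 7 + 33 = 40, β' = 14 + 9 = 23.
The posterior predictive for a window of length T is Negative Binomial with variance T·α'·(β'+T)/β'² = 3·40·26/529 = 3120/529.

3120/529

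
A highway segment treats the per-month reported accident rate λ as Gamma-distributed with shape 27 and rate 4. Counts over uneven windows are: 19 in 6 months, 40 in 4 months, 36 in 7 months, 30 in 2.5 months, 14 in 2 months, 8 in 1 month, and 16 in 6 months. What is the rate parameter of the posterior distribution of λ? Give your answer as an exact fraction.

Total count: 19 + 40 + 36 + 30 + 14 + 8 + 16 = 163.
Total exposure: 6 + 4 + 7 + 2.5 + 2 + 1 + 6 = 28.5 months.
Posterior: α' = 27 + 163 = 190, β' = 4 + 28.5 = 65/2.

65/2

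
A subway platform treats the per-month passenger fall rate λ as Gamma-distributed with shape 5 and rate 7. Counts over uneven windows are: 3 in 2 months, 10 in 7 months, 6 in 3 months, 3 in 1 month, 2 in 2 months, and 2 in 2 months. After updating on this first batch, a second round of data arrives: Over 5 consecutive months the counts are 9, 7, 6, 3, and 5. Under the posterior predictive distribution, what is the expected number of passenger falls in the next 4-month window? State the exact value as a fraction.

244/29

Total count: 3 + 10 + 6 + 3 + 2 + 2 = 26.
Total exposure: 2 + 7 + 3 + 1 + 2 + 2 = 17 months.
After the first batch: Gamma(5 + 26, 7 + 17) = Gamma(31, 24).
Total count: 9 + 7 + 6 + 3 + 5 = 30.
Total exposure: 5 months.
After the second batch: Gamma(31 + 30, 24 + 5) = Gamma(61, 29).
Predictive mean over a 4-month window = T·E[λ|data] = 4·61/29 = 244/29.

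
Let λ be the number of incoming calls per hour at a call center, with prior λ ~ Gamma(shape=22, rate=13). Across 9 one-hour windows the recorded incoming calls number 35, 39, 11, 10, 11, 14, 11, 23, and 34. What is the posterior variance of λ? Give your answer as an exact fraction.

105/242

Total count: 35 + 39 + 11 + 10 + 11 + 14 + 11 + 23 + 34 = 188.
Total exposure: 9 hours.
By Gamma–Poisson conjugacy, the posterior is Gamma(α + Σx, β + Σt) = Gamma(22 + 188, 13 + 9) = Gamma(210, 22).
Posterior variance = α'/β'² = 210/484 = 105/242.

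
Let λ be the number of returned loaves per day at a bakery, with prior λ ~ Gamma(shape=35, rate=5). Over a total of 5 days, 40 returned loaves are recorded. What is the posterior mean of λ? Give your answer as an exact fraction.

Total count 40 over total exposure 5 days.
By Gamma–Poisson conjugacy, the posterior is Gamma(α + Σx, β + Σt) = Gamma(35 + 40, 5 + 5) = Gamma(75, 10).
Posterior mean = α'/β' = 75/10 = 15/2.

15/2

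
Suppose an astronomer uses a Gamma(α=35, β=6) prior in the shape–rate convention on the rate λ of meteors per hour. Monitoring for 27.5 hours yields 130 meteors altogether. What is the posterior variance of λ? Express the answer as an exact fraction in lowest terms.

660/4489

Total count 130 over total exposure 27.5 hours.
The Gamma prior is conjugate for the Poisson rate, so λ | data ~ Gamma(35+130, 6+27.5) = Gamma(165, 67/2).
Posterior variance = α'/β'² = 165/(4489/4) = 660/4489.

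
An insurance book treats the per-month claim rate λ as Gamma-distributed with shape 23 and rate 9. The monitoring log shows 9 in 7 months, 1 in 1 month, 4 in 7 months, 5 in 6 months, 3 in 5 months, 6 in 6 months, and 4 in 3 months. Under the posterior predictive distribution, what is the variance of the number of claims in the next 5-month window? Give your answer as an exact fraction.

1225/176

Total count: 9 + 1 + 4 + 5 + 3 + 6 + 4 = 32.
Total exposure: 7 + 1 + 7 + 6 + 5 + 6 + 3 = 35 months.
Gamma(α, β) with Poisson data over total exposure Σt gives posterior Gamma(α+Σx, β+Σt) = Gamma(55, 44).
The posterior predictive for a window of length T is Negative Binomial with variance T·α'·(β'+T)/β'² = 5·55·49/1936 = 1225/176.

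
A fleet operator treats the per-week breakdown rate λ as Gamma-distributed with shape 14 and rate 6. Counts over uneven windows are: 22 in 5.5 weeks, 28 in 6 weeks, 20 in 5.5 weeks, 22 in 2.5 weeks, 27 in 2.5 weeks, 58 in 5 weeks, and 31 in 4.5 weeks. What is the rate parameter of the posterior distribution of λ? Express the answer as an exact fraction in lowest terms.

Total count: 22 + 28 + 20 + 22 + 27 + 58 + 31 = 208.
Total exposure: 5.5 + 6 + 5.5 + 2.5 + 2.5 + 5 + 4.5 = 31.5 weeks.
Conjugate update: add total count to the shape and total exposure to the rate, giving Gamma(222, 75/2).

75/2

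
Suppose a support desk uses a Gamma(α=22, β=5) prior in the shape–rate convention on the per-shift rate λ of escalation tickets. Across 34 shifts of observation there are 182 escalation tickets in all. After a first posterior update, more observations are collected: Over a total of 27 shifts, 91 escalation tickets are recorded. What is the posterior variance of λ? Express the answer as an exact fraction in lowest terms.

295/4356

Total count 182 over total exposure 34 shifts.
After the first batch: Gamma(22 + 182, 5 + 34) = Gamma(204, 39).
Total count 91 over total exposure 27 shifts.
After the second batch: Gamma(204 + 91, 39 + 27) = Gamma(295, 66).
Posterior variance = α'/β'² = 295/4356.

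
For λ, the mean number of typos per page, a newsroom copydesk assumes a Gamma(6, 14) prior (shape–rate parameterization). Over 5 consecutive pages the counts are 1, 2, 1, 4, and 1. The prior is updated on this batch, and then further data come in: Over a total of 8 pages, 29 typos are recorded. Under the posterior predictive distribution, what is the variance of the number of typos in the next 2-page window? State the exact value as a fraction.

Total count: 1 + 2 + 1 + 4 + 1 = 9.
Total exposure: 5 pages.
After the first batch: Gamma(6 + 9, 14 + 5) = Gamma(15, 19).
Total count 29 over total exposure 8 pages.
After the second batch: Gamma(15 + 29, 19 + 8) = Gamma(44, 27).
The posterior predictive for a window of length T is Negative Binomial with variance T·α'·(β'+T)/β'² = 2·44·29/729 = 2552/729.

2552/729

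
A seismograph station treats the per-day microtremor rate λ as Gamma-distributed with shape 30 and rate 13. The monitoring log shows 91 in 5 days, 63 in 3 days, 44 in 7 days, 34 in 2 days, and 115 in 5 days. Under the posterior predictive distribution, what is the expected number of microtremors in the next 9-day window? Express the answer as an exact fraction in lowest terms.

Total count: 91 + 63 + 44 + 34 + 115 = 347.
Total exposure: 5 + 3 + 7 + 2 + 5 = 22 days.
Gamma(α, β) with Poisson data over total exposure Σt gives posterior Gamma(α+Σx, β+Σt) = Gamma(377, 35).
Predictive mean over a 9-day window = T·E[λ|data] = 9·377/35 = 3393/35.

3393/35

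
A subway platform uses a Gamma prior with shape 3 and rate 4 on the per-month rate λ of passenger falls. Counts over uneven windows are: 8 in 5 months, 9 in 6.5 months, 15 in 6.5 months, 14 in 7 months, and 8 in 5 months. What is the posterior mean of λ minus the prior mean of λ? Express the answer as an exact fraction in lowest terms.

Total count: 8 + 9 + 15 + 14 + 8 = 54.
Total exposure: 5 + 6.5 + 6.5 + 7 + 5 = 30 months.
By Gamma–Poisson conjugacy, the posterior is Gamma(α + Σx, β + Σt) = Gamma(3 + 54, 4 + 30) = Gamma(57, 34).
Posterior mean = 57/34 = 57/34; prior mean = 3/4 = 3/4. Difference = 57/34 − 3/4 = 63/68.

63/68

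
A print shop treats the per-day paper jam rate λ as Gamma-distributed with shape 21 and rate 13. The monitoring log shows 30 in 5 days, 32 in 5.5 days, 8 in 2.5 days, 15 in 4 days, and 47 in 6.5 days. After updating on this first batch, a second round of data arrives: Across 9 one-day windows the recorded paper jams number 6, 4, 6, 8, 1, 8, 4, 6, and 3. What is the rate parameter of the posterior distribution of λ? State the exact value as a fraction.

91/2

Total count: 30 + 32 + 8 + 15 + 47 = 132.
Total exposure: 5 + 5.5 + 2.5 + 4 + 6.5 = 23.5 days.
After the first batch: Gamma(21 + 132, 13 + 23.5) = Gamma(153, 73/2).
Total count: 6 + 4 + 6 + 8 + 1 + 8 + 4 + 6 + 3 = 46.
Total exposure: 9 days.
After the second batch: Gamma(153 + 46, 73/2 + 9) = Gamma(199, 91/2).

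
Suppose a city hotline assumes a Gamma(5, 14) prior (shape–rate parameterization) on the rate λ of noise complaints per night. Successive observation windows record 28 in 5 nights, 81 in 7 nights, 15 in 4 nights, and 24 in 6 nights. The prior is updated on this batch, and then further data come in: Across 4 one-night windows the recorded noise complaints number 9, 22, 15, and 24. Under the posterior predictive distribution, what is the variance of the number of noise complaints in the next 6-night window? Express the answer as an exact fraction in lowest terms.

15387/400

Total count: 28 + 81 + 15 + 24 = 148.
Total exposure: 5 + 7 + 4 + 6 = 22 nights.
After the first batch: Gamma(5 + 148, 14 + 22) = Gamma(153, 36).
Total count: 9 + 22 + 15 + 24 = 70.
Total exposure: 4 nights.
After the second batch: Gamma(153 + 70, 36 + 4) = Gamma(223, 40).
The posterior predictive for a window of length T is Negative Binomial with variance T·α'·(β'+T)/β'² = 6·223·46/1600 = 15387/400.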